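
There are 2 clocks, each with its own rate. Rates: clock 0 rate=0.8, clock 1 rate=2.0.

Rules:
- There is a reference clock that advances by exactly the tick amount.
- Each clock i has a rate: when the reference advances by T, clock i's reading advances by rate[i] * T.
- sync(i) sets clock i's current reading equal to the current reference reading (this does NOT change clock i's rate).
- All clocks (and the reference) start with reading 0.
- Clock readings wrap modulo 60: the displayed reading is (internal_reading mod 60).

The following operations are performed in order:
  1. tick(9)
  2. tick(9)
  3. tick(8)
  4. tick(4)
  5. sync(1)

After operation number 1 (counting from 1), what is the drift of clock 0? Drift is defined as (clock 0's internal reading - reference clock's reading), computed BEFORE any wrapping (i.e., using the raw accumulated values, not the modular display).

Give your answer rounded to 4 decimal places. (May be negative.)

After op 1 tick(9): ref=9.0000 raw=[7.2000 18.0000]
Drift of clock 0 after op 1: 7.2000 - 9.0000 = -1.8000

Answer: -1.8000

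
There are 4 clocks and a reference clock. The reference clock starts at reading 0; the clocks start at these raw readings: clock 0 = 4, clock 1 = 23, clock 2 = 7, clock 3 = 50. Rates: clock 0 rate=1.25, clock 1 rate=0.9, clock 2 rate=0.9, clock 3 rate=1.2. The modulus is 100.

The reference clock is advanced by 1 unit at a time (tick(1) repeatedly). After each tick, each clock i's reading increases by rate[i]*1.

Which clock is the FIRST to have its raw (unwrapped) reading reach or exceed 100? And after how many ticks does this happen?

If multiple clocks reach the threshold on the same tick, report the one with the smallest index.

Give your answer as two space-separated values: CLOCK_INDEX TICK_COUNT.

Answer: 3 42

Derivation:
clock 0: start=4, rate=1.25, needs 100-4 = 96; ticks = ceil(96/1.25) = ceil(76.8000) = 77; reading at tick 77 = 4 + 1.25*77 = 100.2500
clock 1: start=23, rate=0.9, needs 100-23 = 77; ticks = ceil(77/0.9) = ceil(85.5556) = 86; reading at tick 86 = 23 + 0.9*86 = 100.4000
clock 2: start=7, rate=0.9, needs 100-7 = 93; ticks = ceil(93/0.9) = ceil(103.3333) = 104; reading at tick 104 = 7 + 0.9*104 = 100.6000
clock 3: start=50, rate=1.2, needs 100-50 = 50; ticks = ceil(50/1.2) = ceil(41.6667) = 42; reading at tick 42 = 50 + 1.2*42 = 100.4000
Minimum tick count = 42; winners = [3]; smallest index = 3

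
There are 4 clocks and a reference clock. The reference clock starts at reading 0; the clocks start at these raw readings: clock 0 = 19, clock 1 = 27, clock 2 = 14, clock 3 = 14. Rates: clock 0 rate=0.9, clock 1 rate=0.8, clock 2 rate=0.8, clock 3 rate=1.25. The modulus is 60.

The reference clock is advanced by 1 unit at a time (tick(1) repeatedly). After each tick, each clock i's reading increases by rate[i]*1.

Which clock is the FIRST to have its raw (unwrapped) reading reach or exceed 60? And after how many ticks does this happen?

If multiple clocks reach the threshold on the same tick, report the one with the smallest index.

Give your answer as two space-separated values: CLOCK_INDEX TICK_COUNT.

clock 0: start=19, rate=0.9, needs 60-19 = 41; ticks = ceil(41/0.9) = ceil(45.5556) = 46; reading at tick 46 = 19 + 0.9*46 = 60.4000
clock 1: start=27, rate=0.8, needs 60-27 = 33; ticks = ceil(33/0.8) = ceil(41.2500) = 42; reading at tick 42 = 27 + 0.8*42 = 60.6000
clock 2: start=14, rate=0.8, needs 60-14 = 46; ticks = ceil(46/0.8) = ceil(57.5000) = 58; reading at tick 58 = 14 + 0.8*58 = 60.4000
clock 3: start=14, rate=1.25, needs 60-14 = 46; ticks = ceil(46/1.25) = ceil(36.8000) = 37; reading at tick 37 = 14 + 1.25*37 = 60.2500
Minimum tick count = 37; winners = [3]; smallest index = 3

Answer: 3 37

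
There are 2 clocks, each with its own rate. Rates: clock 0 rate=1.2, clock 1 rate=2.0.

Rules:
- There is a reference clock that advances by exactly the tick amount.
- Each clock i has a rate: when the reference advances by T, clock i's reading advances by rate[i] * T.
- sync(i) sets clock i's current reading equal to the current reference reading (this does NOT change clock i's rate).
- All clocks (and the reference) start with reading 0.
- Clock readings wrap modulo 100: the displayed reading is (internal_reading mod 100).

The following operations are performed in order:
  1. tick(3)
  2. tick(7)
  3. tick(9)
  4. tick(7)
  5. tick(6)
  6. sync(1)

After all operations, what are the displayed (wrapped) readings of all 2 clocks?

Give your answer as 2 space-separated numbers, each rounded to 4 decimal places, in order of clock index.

Answer: 38.4000 32.0000

Derivation:
After op 1 tick(3): ref=3.0000 raw=[3.6000 6.0000]
After op 2 tick(7): ref=10.0000 raw=[12.0000 20.0000]
After op 3 tick(9): ref=19.0000 raw=[22.8000 38.0000]
After op 4 tick(7): ref=26.0000 raw=[31.2000 52.0000]
After op 5 tick(6): ref=32.0000 raw=[38.4000 64.0000]
After op 6 sync(1): ref=32.0000 raw=[38.4000 32.0000]
Wrap final raw readings (mod 100): 38.4000 mod 100 = 38.4000; 32.0000 mod 100 = 32.0000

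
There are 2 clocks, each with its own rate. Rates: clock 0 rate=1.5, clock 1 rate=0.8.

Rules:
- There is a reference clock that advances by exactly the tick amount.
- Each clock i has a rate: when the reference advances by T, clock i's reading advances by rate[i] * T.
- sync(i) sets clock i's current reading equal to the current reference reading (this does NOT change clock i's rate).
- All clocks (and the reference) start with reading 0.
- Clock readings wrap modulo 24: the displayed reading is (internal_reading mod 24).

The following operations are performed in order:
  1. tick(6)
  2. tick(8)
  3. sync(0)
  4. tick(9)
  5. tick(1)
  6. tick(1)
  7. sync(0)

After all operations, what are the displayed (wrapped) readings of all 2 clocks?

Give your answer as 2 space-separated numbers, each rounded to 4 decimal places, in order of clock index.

After op 1 tick(6): ref=6.0000 raw=[9.0000 4.8000]
After op 2 tick(8): ref=14.0000 raw=[21.0000 11.2000]
After op 3 sync(0): ref=14.0000 raw=[14.0000 11.2000]
After op 4 tick(9): ref=23.0000 raw=[27.5000 18.4000]
After op 5 tick(1): ref=24.0000 raw=[29.0000 19.2000]
After op 6 tick(1): ref=25.0000 raw=[30.5000 20.0000]
After op 7 sync(0): ref=25.0000 raw=[25.0000 20.0000]
Wrap final raw readings (mod 24): 25.0000 mod 24 = 1.0000; 20.0000 mod 24 = 20.0000

Answer: 1.0000 20.0000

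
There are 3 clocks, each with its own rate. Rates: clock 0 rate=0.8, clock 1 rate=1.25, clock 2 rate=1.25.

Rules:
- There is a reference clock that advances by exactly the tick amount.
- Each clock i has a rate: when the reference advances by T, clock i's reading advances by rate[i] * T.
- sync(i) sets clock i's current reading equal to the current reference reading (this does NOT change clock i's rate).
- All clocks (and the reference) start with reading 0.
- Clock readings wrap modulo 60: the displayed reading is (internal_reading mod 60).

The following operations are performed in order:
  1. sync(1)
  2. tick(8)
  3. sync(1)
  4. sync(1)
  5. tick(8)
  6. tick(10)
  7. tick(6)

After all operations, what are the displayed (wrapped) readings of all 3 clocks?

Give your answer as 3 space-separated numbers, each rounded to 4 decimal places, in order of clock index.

After op 1 sync(1): ref=0.0000 raw=[0.0000 0.0000 0.0000]
After op 2 tick(8): ref=8.0000 raw=[6.4000 10.0000 10.0000]
After op 3 sync(1): ref=8.0000 raw=[6.4000 8.0000 10.0000]
After op 4 sync(1): ref=8.0000 raw=[6.4000 8.0000 10.0000]
After op 5 tick(8): ref=16.0000 raw=[12.8000 18.0000 20.0000]
After op 6 tick(10): ref=26.0000 raw=[20.8000 30.5000 32.5000]
After op 7 tick(6): ref=32.0000 raw=[25.6000 38.0000 40.0000]
Wrap final raw readings (mod 60): 25.6000 mod 60 = 25.6000; 38.0000 mod 60 = 38.0000; 40.0000 mod 60 = 40.0000

Answer: 25.6000 38.0000 40.0000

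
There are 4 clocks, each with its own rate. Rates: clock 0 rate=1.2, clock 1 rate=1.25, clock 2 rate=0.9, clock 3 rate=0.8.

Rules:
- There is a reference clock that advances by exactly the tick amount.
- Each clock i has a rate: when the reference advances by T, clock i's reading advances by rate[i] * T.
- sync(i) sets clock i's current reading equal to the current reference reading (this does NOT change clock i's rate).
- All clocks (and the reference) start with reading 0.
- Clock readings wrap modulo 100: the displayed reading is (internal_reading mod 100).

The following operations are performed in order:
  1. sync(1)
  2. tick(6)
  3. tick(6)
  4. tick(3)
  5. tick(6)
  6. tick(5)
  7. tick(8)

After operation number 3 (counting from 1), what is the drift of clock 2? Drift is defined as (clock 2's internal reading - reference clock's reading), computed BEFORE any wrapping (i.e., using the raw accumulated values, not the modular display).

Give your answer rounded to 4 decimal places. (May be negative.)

After op 1 sync(1): ref=0.0000 raw=[0.0000 0.0000 0.0000 0.0000]
After op 2 tick(6): ref=6.0000 raw=[7.2000 7.5000 5.4000 4.8000]
After op 3 tick(6): ref=12.0000 raw=[14.4000 15.0000 10.8000 9.6000]
Drift of clock 2 after op 3: 10.8000 - 12.0000 = -1.2000

Answer: -1.2000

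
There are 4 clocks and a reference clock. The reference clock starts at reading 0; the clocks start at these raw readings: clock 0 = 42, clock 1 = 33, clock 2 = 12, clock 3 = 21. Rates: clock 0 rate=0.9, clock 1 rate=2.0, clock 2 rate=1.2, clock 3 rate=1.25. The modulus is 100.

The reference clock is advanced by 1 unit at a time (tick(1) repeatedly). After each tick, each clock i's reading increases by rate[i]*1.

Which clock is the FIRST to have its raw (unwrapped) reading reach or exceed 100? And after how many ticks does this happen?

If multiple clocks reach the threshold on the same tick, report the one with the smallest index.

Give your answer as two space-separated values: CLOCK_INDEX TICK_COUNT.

Answer: 1 34

Derivation:
clock 0: start=42, rate=0.9, needs 100-42 = 58; ticks = ceil(58/0.9) = ceil(64.4444) = 65; reading at tick 65 = 42 + 0.9*65 = 100.5000
clock 1: start=33, rate=2.0, needs 100-33 = 67; ticks = ceil(67/2.0) = ceil(33.5000) = 34; reading at tick 34 = 33 + 2.0*34 = 101.0000
clock 2: start=12, rate=1.2, needs 100-12 = 88; ticks = ceil(88/1.2) = ceil(73.3333) = 74; reading at tick 74 = 12 + 1.2*74 = 100.8000
clock 3: start=21, rate=1.25, needs 100-21 = 79; ticks = ceil(79/1.25) = ceil(63.2000) = 64; reading at tick 64 = 21 + 1.25*64 = 101.0000
Minimum tick count = 34; winners = [1]; smallest index = 1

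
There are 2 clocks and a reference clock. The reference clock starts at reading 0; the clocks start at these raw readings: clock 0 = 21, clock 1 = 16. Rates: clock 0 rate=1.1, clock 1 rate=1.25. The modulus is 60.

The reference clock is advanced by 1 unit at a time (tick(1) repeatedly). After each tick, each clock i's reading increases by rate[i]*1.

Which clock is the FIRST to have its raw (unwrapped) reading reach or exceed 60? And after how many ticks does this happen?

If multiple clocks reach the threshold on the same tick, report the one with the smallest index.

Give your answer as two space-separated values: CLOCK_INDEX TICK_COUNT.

Answer: 0 36

Derivation:
clock 0: start=21, rate=1.1, needs 60-21 = 39; ticks = ceil(39/1.1) = ceil(35.4545) = 36; reading at tick 36 = 21 + 1.1*36 = 60.6000
clock 1: start=16, rate=1.25, needs 60-16 = 44; ticks = ceil(44/1.25) = ceil(35.2000) = 36; reading at tick 36 = 16 + 1.25*36 = 61.0000
Minimum tick count = 36; winners = [0, 1]; smallest index = 0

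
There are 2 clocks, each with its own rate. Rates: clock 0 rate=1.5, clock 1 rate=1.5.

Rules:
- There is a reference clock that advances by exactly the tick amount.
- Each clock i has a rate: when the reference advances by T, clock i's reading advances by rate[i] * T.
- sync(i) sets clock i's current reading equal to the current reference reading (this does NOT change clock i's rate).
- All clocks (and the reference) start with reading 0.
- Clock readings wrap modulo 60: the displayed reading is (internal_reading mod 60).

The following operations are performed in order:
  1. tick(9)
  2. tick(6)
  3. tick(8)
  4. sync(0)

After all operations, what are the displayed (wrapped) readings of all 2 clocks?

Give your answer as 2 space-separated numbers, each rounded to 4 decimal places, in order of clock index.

After op 1 tick(9): ref=9.0000 raw=[13.5000 13.5000]
After op 2 tick(6): ref=15.0000 raw=[22.5000 22.5000]
After op 3 tick(8): ref=23.0000 raw=[34.5000 34.5000]
After op 4 sync(0): ref=23.0000 raw=[23.0000 34.5000]
Wrap final raw readings (mod 60): 23.0000 mod 60 = 23.0000; 34.5000 mod 60 = 34.5000

Answer: 23.0000 34.5000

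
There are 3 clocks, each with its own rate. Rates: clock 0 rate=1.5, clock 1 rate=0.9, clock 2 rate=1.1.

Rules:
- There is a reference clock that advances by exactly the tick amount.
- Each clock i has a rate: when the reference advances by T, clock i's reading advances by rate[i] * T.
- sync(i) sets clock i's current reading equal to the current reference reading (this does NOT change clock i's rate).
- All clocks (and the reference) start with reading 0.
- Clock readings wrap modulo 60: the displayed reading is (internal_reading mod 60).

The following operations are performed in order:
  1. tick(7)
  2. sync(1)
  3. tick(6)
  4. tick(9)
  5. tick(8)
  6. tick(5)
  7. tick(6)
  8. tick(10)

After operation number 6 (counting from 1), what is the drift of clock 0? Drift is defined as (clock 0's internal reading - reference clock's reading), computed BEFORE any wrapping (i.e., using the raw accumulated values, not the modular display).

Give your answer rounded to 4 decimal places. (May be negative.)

Answer: 17.5000

Derivation:
After op 1 tick(7): ref=7.0000 raw=[10.5000 6.3000 7.7000]
After op 2 sync(1): ref=7.0000 raw=[10.5000 7.0000 7.7000]
After op 3 tick(6): ref=13.0000 raw=[19.5000 12.4000 14.3000]
After op 4 tick(9): ref=22.0000 raw=[33.0000 20.5000 24.2000]
After op 5 tick(8): ref=30.0000 raw=[45.0000 27.7000 33.0000]
After op 6 tick(5): ref=35.0000 raw=[52.5000 32.2000 38.5000]
Drift of clock 0 after op 6: 52.5000 - 35.0000 = 17.5000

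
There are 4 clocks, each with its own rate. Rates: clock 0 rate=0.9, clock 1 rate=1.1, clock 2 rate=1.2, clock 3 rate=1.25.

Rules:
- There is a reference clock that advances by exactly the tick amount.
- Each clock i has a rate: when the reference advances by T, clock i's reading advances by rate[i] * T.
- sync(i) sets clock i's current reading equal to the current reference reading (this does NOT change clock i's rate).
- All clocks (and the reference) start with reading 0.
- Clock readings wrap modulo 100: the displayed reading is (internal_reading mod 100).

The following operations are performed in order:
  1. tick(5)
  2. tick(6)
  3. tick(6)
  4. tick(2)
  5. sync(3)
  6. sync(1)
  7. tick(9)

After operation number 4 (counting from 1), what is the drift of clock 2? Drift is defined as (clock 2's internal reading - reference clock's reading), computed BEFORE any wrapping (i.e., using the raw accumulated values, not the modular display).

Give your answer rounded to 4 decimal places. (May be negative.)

After op 1 tick(5): ref=5.0000 raw=[4.5000 5.5000 6.0000 6.2500]
After op 2 tick(6): ref=11.0000 raw=[9.9000 12.1000 13.2000 13.7500]
After op 3 tick(6): ref=17.0000 raw=[15.3000 18.7000 20.4000 21.2500]
After op 4 tick(2): ref=19.0000 raw=[17.1000 20.9000 22.8000 23.7500]
Drift of clock 2 after op 4: 22.8000 - 19.0000 = 3.8000

Answer: 3.8000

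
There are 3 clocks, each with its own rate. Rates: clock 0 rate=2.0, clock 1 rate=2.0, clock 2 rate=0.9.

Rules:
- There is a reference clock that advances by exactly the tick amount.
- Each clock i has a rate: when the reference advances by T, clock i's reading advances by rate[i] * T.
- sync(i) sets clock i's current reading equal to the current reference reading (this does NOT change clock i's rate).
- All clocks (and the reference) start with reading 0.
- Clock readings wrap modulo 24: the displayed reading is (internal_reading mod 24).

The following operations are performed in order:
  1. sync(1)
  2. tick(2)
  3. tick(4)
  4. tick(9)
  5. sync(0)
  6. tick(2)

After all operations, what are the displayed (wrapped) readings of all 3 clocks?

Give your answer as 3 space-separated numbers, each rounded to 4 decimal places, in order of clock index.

Answer: 19.0000 10.0000 15.3000

Derivation:
After op 1 sync(1): ref=0.0000 raw=[0.0000 0.0000 0.0000]
After op 2 tick(2): ref=2.0000 raw=[4.0000 4.0000 1.8000]
After op 3 tick(4): ref=6.0000 raw=[12.0000 12.0000 5.4000]
After op 4 tick(9): ref=15.0000 raw=[30.0000 30.0000 13.5000]
After op 5 sync(0): ref=15.0000 raw=[15.0000 30.0000 13.5000]
After op 6 tick(2): ref=17.0000 raw=[19.0000 34.0000 15.3000]
Wrap final raw readings (mod 24): 19.0000 mod 24 = 19.0000; 34.0000 mod 24 = 10.0000; 15.3000 mod 24 = 15.3000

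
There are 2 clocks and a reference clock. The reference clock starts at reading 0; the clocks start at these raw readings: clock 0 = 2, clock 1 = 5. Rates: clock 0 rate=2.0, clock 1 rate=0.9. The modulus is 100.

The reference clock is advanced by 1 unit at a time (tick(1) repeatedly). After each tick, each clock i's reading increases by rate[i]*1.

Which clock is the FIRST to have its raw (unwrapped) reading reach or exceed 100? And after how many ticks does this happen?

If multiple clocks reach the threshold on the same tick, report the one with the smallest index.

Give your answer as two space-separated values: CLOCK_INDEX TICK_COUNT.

clock 0: start=2, rate=2.0, needs 100-2 = 98; ticks = ceil(98/2.0) = ceil(49.0000) = 49; reading at tick 49 = 2 + 2.0*49 = 100.0000
clock 1: start=5, rate=0.9, needs 100-5 = 95; ticks = ceil(95/0.9) = ceil(105.5556) = 106; reading at tick 106 = 5 + 0.9*106 = 100.4000
Minimum tick count = 49; winners = [0]; smallest index = 0

Answer: 0 49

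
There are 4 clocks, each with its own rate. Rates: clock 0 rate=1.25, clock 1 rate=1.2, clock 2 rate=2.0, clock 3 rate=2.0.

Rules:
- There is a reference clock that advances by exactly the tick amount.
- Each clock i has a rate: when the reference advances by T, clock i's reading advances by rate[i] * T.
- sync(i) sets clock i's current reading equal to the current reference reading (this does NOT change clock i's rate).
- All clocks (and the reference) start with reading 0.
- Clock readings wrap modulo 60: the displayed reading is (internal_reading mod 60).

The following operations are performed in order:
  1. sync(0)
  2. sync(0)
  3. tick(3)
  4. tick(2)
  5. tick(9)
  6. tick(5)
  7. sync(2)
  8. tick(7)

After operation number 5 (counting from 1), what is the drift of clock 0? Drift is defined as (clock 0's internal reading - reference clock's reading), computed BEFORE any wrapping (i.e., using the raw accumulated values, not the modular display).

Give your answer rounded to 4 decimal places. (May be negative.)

Answer: 3.5000

Derivation:
After op 1 sync(0): ref=0.0000 raw=[0.0000 0.0000 0.0000 0.0000]
After op 2 sync(0): ref=0.0000 raw=[0.0000 0.0000 0.0000 0.0000]
After op 3 tick(3): ref=3.0000 raw=[3.7500 3.6000 6.0000 6.0000]
After op 4 tick(2): ref=5.0000 raw=[6.2500 6.0000 10.0000 10.0000]
After op 5 tick(9): ref=14.0000 raw=[17.5000 16.8000 28.0000 28.0000]
Drift of clock 0 after op 5: 17.5000 - 14.0000 = 3.5000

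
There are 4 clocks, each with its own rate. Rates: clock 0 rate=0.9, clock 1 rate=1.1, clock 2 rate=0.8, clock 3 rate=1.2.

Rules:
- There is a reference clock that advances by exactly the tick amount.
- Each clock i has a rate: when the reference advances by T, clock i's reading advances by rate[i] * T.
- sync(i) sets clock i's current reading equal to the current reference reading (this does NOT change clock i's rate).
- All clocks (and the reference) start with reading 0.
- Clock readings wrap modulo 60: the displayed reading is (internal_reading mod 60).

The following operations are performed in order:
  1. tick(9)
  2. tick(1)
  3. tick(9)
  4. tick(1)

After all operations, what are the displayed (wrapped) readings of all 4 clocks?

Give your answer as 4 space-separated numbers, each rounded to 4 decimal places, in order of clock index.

Answer: 18.0000 22.0000 16.0000 24.0000

Derivation:
After op 1 tick(9): ref=9.0000 raw=[8.1000 9.9000 7.2000 10.8000]
After op 2 tick(1): ref=10.0000 raw=[9.0000 11.0000 8.0000 12.0000]
After op 3 tick(9): ref=19.0000 raw=[17.1000 20.9000 15.2000 22.8000]
After op 4 tick(1): ref=20.0000 raw=[18.0000 22.0000 16.0000 24.0000]
Wrap final raw readings (mod 60): 18.0000 mod 60 = 18.0000; 22.0000 mod 60 = 22.0000; 16.0000 mod 60 = 16.0000; 24.0000 mod 60 = 24.0000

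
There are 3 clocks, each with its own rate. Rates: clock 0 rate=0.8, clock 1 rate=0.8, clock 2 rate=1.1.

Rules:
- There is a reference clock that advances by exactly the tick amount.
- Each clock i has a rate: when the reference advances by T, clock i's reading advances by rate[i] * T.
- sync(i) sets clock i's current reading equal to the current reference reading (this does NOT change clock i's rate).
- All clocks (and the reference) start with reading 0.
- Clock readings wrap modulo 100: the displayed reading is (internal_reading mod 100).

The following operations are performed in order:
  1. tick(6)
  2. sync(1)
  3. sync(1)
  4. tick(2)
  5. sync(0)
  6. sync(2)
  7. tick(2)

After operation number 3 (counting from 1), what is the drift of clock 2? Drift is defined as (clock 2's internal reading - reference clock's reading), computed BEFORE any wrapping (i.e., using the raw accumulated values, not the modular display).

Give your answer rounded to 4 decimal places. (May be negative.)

After op 1 tick(6): ref=6.0000 raw=[4.8000 4.8000 6.6000]
After op 2 sync(1): ref=6.0000 raw=[4.8000 6.0000 6.6000]
After op 3 sync(1): ref=6.0000 raw=[4.8000 6.0000 6.6000]
Drift of clock 2 after op 3: 6.6000 - 6.0000 = 0.6000

Answer: 0.6000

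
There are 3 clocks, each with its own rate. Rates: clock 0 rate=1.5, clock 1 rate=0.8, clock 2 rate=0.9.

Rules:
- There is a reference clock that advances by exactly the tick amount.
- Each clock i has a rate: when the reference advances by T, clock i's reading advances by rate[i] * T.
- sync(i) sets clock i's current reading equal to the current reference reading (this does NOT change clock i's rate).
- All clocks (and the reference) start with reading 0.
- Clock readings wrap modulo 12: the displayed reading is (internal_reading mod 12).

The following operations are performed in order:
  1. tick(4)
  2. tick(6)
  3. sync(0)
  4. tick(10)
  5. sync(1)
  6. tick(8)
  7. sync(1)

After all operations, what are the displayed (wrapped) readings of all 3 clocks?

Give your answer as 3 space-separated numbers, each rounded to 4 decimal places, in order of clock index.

Answer: 1.0000 4.0000 1.2000

Derivation:
After op 1 tick(4): ref=4.0000 raw=[6.0000 3.2000 3.6000]
After op 2 tick(6): ref=10.0000 raw=[15.0000 8.0000 9.0000]
After op 3 sync(0): ref=10.0000 raw=[10.0000 8.0000 9.0000]
After op 4 tick(10): ref=20.0000 raw=[25.0000 16.0000 18.0000]
After op 5 sync(1): ref=20.0000 raw=[25.0000 20.0000 18.0000]
After op 6 tick(8): ref=28.0000 raw=[37.0000 26.4000 25.2000]
After op 7 sync(1): ref=28.0000 raw=[37.0000 28.0000 25.2000]
Wrap final raw readings (mod 12): 37.0000 mod 12 = 1.0000; 28.0000 mod 12 = 4.0000; 25.2000 mod 12 = 1.2000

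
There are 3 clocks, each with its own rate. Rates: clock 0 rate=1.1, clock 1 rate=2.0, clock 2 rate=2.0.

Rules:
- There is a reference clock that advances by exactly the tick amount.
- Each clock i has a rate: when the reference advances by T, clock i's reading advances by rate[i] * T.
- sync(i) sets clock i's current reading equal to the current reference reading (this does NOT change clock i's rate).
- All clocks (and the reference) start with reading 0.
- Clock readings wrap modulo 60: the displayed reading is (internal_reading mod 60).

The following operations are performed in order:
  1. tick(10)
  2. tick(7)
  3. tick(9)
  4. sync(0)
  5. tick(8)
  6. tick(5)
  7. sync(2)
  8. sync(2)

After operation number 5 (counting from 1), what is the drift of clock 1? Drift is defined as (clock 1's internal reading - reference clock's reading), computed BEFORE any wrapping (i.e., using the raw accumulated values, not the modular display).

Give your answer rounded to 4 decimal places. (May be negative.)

Answer: 34.0000

Derivation:
After op 1 tick(10): ref=10.0000 raw=[11.0000 20.0000 20.0000]
After op 2 tick(7): ref=17.0000 raw=[18.7000 34.0000 34.0000]
After op 3 tick(9): ref=26.0000 raw=[28.6000 52.0000 52.0000]
After op 4 sync(0): ref=26.0000 raw=[26.0000 52.0000 52.0000]
After op 5 tick(8): ref=34.0000 raw=[34.8000 68.0000 68.0000]
Drift of clock 1 after op 5: 68.0000 - 34.0000 = 34.0000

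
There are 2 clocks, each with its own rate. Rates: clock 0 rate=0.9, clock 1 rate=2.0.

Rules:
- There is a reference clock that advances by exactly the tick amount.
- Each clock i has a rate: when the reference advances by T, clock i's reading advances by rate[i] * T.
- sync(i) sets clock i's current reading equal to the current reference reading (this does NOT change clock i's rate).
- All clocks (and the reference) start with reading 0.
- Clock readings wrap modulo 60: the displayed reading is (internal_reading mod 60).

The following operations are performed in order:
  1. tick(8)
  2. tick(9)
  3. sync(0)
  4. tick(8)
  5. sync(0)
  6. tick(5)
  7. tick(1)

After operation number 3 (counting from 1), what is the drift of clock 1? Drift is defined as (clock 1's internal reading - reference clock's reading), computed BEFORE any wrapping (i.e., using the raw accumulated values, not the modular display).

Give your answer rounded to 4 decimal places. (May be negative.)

After op 1 tick(8): ref=8.0000 raw=[7.2000 16.0000]
After op 2 tick(9): ref=17.0000 raw=[15.3000 34.0000]
After op 3 sync(0): ref=17.0000 raw=[17.0000 34.0000]
Drift of clock 1 after op 3: 34.0000 - 17.0000 = 17.0000

Answer: 17.0000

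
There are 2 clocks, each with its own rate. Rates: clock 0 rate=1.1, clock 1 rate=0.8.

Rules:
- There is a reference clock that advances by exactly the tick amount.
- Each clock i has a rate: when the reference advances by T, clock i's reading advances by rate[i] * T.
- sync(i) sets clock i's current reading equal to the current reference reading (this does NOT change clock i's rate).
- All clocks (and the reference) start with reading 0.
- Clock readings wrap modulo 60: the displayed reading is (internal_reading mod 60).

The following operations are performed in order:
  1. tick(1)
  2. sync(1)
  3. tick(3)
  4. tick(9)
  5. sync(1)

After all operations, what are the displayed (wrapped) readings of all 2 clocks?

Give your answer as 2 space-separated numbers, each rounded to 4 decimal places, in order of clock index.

Answer: 14.3000 13.0000

Derivation:
After op 1 tick(1): ref=1.0000 raw=[1.1000 0.8000]
After op 2 sync(1): ref=1.0000 raw=[1.1000 1.0000]
After op 3 tick(3): ref=4.0000 raw=[4.4000 3.4000]
After op 4 tick(9): ref=13.0000 raw=[14.3000 10.6000]
After op 5 sync(1): ref=13.0000 raw=[14.3000 13.0000]
Wrap final raw readings (mod 60): 14.3000 mod 60 = 14.3000; 13.0000 mod 60 = 13.0000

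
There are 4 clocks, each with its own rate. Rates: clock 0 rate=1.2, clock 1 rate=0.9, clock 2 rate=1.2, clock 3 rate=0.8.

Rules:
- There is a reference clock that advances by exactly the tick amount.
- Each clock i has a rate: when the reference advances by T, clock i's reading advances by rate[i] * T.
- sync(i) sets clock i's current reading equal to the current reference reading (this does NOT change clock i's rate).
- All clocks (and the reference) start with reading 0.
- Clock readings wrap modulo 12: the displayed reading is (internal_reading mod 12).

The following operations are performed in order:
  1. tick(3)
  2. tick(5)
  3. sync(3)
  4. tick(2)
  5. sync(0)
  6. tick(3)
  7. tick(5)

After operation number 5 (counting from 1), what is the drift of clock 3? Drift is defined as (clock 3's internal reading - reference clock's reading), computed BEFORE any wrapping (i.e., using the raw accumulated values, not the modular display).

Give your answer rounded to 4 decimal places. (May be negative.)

After op 1 tick(3): ref=3.0000 raw=[3.6000 2.7000 3.6000 2.4000]
After op 2 tick(5): ref=8.0000 raw=[9.6000 7.2000 9.6000 6.4000]
After op 3 sync(3): ref=8.0000 raw=[9.6000 7.2000 9.6000 8.0000]
After op 4 tick(2): ref=10.0000 raw=[12.0000 9.0000 12.0000 9.6000]
After op 5 sync(0): ref=10.0000 raw=[10.0000 9.0000 12.0000 9.6000]
Drift of clock 3 after op 5: 9.6000 - 10.0000 = -0.4000

Answer: -0.4000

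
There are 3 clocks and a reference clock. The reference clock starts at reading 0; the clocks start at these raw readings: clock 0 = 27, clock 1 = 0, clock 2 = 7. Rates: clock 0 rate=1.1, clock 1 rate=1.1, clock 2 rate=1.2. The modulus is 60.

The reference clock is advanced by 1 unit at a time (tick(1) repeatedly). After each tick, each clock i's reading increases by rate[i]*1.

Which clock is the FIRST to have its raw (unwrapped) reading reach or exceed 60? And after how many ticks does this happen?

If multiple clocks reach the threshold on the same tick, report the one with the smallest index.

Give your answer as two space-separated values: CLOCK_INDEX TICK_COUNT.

clock 0: start=27, rate=1.1, needs 60-27 = 33; ticks = ceil(33/1.1) = ceil(30.0000) = 30; reading at tick 30 = 27 + 1.1*30 = 60.0000
clock 1: start=0, rate=1.1, needs 60-0 = 60; ticks = ceil(60/1.1) = ceil(54.5455) = 55; reading at tick 55 = 0 + 1.1*55 = 60.5000
clock 2: start=7, rate=1.2, needs 60-7 = 53; ticks = ceil(53/1.2) = ceil(44.1667) = 45; reading at tick 45 = 7 + 1.2*45 = 61.0000
Minimum tick count = 30; winners = [0]; smallest index = 0

Answer: 0 30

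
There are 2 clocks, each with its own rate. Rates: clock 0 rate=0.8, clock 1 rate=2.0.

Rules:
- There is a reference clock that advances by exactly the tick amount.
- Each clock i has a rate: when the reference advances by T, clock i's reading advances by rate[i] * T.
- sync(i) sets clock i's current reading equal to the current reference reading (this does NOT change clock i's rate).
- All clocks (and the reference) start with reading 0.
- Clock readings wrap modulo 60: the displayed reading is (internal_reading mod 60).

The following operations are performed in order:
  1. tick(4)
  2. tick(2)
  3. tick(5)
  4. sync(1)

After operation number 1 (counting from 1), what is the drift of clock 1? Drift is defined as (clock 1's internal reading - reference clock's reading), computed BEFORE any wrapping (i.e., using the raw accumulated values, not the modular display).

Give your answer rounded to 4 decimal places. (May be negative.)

Answer: 4.0000

Derivation:
After op 1 tick(4): ref=4.0000 raw=[3.2000 8.0000]
Drift of clock 1 after op 1: 8.0000 - 4.0000 = 4.0000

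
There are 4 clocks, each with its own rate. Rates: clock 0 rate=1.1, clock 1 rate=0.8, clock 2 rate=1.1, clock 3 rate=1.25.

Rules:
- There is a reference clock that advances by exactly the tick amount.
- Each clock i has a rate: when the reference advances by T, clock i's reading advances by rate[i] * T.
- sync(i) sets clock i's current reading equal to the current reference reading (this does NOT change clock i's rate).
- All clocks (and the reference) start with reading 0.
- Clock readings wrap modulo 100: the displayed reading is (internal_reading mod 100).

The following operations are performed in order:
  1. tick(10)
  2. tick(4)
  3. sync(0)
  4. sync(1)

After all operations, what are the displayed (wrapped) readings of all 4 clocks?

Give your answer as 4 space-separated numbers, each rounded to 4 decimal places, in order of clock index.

After op 1 tick(10): ref=10.0000 raw=[11.0000 8.0000 11.0000 12.5000]
After op 2 tick(4): ref=14.0000 raw=[15.4000 11.2000 15.4000 17.5000]
After op 3 sync(0): ref=14.0000 raw=[14.0000 11.2000 15.4000 17.5000]
After op 4 sync(1): ref=14.0000 raw=[14.0000 14.0000 15.4000 17.5000]
Wrap final raw readings (mod 100): 14.0000 mod 100 = 14.0000; 14.0000 mod 100 = 14.0000; 15.4000 mod 100 = 15.4000; 17.5000 mod 100 = 17.5000

Answer: 14.0000 14.0000 15.4000 17.5000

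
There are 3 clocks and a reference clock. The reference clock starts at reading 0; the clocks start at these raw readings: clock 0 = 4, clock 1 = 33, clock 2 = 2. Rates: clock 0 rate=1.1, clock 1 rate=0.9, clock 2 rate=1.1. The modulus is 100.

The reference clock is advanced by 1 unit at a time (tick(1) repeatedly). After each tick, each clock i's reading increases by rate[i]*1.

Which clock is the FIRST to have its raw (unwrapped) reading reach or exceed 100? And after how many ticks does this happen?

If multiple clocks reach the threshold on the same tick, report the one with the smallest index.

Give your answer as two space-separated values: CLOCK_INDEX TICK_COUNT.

clock 0: start=4, rate=1.1, needs 100-4 = 96; ticks = ceil(96/1.1) = ceil(87.2727) = 88; reading at tick 88 = 4 + 1.1*88 = 100.8000
clock 1: start=33, rate=0.9, needs 100-33 = 67; ticks = ceil(67/0.9) = ceil(74.4444) = 75; reading at tick 75 = 33 + 0.9*75 = 100.5000
clock 2: start=2, rate=1.1, needs 100-2 = 98; ticks = ceil(98/1.1) = ceil(89.0909) = 90; reading at tick 90 = 2 + 1.1*90 = 101.0000
Minimum tick count = 75; winners = [1]; smallest index = 1

Answer: 1 75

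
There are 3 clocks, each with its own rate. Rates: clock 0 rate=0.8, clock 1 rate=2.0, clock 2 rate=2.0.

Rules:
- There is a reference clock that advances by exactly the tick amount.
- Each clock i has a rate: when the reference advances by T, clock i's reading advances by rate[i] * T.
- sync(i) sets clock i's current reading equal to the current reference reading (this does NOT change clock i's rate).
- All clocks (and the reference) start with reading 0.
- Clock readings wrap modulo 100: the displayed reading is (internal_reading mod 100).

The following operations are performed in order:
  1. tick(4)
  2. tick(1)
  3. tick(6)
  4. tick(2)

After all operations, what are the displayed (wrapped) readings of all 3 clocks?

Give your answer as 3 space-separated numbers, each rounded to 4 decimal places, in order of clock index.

Answer: 10.4000 26.0000 26.0000

Derivation:
After op 1 tick(4): ref=4.0000 raw=[3.2000 8.0000 8.0000]
After op 2 tick(1): ref=5.0000 raw=[4.0000 10.0000 10.0000]
After op 3 tick(6): ref=11.0000 raw=[8.8000 22.0000 22.0000]
After op 4 tick(2): ref=13.0000 raw=[10.4000 26.0000 26.0000]
Wrap final raw readings (mod 100): 10.4000 mod 100 = 10.4000; 26.0000 mod 100 = 26.0000; 26.0000 mod 100 = 26.0000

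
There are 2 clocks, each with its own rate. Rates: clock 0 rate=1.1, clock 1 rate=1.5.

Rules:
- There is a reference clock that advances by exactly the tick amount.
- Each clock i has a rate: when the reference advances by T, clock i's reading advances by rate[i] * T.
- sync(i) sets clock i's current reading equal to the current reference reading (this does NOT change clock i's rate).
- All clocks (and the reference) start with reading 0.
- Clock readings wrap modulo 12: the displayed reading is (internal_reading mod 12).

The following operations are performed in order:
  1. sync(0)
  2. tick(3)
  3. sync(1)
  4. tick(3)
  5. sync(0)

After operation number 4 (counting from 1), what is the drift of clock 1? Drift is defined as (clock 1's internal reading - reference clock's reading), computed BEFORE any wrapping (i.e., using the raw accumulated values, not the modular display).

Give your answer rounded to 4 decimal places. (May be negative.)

Answer: 1.5000

Derivation:
After op 1 sync(0): ref=0.0000 raw=[0.0000 0.0000]
After op 2 tick(3): ref=3.0000 raw=[3.3000 4.5000]
After op 3 sync(1): ref=3.0000 raw=[3.3000 3.0000]
After op 4 tick(3): ref=6.0000 raw=[6.6000 7.5000]
Drift of clock 1 after op 4: 7.5000 - 6.0000 = 1.5000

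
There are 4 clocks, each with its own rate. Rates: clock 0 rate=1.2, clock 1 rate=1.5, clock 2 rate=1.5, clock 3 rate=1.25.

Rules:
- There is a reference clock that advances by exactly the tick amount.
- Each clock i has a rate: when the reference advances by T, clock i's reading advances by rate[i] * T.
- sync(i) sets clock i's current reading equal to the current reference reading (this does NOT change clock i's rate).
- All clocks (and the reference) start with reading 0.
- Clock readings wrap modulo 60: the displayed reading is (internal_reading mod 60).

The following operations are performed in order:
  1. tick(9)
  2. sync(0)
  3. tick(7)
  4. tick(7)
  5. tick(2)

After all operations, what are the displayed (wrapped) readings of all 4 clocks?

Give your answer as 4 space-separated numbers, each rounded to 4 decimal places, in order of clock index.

After op 1 tick(9): ref=9.0000 raw=[10.8000 13.5000 13.5000 11.2500]
After op 2 sync(0): ref=9.0000 raw=[9.0000 13.5000 13.5000 11.2500]
After op 3 tick(7): ref=16.0000 raw=[17.4000 24.0000 24.0000 20.0000]
After op 4 tick(7): ref=23.0000 raw=[25.8000 34.5000 34.5000 28.7500]
After op 5 tick(2): ref=25.0000 raw=[28.2000 37.5000 37.5000 31.2500]
Wrap final raw readings (mod 60): 28.2000 mod 60 = 28.2000; 37.5000 mod 60 = 37.5000; 37.5000 mod 60 = 37.5000; 31.2500 mod 60 = 31.2500

Answer: 28.2000 37.5000 37.5000 31.2500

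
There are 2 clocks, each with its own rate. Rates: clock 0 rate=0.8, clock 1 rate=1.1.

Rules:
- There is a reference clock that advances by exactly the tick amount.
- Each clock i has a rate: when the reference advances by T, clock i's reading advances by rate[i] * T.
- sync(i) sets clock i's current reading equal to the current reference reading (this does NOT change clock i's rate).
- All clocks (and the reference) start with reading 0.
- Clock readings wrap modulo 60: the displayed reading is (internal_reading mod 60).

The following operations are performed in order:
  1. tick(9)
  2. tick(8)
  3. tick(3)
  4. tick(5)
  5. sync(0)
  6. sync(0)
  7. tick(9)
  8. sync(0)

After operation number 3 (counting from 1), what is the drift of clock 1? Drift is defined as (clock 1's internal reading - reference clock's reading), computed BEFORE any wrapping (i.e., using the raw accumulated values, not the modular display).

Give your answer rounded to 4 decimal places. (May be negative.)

Answer: 2.0000

Derivation:
After op 1 tick(9): ref=9.0000 raw=[7.2000 9.9000]
After op 2 tick(8): ref=17.0000 raw=[13.6000 18.7000]
After op 3 tick(3): ref=20.0000 raw=[16.0000 22.0000]
Drift of clock 1 after op 3: 22.0000 - 20.0000 = 2.0000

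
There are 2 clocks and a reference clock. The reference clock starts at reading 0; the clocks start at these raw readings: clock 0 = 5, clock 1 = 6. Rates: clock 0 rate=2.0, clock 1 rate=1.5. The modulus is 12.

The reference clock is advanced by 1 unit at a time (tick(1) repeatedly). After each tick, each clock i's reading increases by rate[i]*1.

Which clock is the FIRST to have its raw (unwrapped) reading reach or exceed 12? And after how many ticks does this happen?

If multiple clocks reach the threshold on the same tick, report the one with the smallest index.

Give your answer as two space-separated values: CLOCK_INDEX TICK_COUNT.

Answer: 0 4

Derivation:
clock 0: start=5, rate=2.0, needs 12-5 = 7; ticks = ceil(7/2.0) = ceil(3.5000) = 4; reading at tick 4 = 5 + 2.0*4 = 13.0000
clock 1: start=6, rate=1.5, needs 12-6 = 6; ticks = ceil(6/1.5) = ceil(4.0000) = 4; reading at tick 4 = 6 + 1.5*4 = 12.0000
Minimum tick count = 4; winners = [0, 1]; smallest index = 0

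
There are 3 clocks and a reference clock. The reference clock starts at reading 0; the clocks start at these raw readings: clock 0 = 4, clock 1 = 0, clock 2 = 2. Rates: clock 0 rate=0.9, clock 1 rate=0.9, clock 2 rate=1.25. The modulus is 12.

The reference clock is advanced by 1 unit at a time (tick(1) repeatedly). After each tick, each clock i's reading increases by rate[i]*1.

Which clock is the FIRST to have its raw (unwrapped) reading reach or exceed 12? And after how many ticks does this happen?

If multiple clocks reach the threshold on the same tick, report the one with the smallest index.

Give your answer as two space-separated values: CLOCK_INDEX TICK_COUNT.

clock 0: start=4, rate=0.9, needs 12-4 = 8; ticks = ceil(8/0.9) = ceil(8.8889) = 9; reading at tick 9 = 4 + 0.9*9 = 12.1000
clock 1: start=0, rate=0.9, needs 12-0 = 12; ticks = ceil(12/0.9) = ceil(13.3333) = 14; reading at tick 14 = 0 + 0.9*14 = 12.6000
clock 2: start=2, rate=1.25, needs 12-2 = 10; ticks = ceil(10/1.25) = ceil(8.0000) = 8; reading at tick 8 = 2 + 1.25*8 = 12.0000
Minimum tick count = 8; winners = [2]; smallest index = 2

Answer: 2 8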